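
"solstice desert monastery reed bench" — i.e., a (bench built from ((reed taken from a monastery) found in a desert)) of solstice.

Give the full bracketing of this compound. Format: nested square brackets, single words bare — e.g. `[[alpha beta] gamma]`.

At the top level: head "bench" (specifically "desert monastery reed bench"); modifier "solstice".
"desert monastery reed bench" → head "bench", modifier "desert monastery reed".
"desert monastery reed" → head "reed" (specifically "monastery reed"), modifier "desert".
"monastery reed" → head "reed", modifier "monastery".
Assembled: [solstice [[desert [monastery reed]] bench]].

[solstice [[desert [monastery reed]] bench]]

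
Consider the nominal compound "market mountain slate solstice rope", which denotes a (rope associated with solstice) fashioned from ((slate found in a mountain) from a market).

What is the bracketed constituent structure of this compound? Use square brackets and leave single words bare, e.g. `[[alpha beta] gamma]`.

The outermost head in the paraphrase is "rope" (specifically "solstice rope"), modified by "market mountain slate".
Inside "market mountain slate": head "slate" (specifically "mountain slate"), modifier "market".
Inside "mountain slate": head "slate", modifier "mountain".
Inside "solstice rope": head "rope", modifier "solstice".
Assembled: [[market [mountain slate]] [solstice rope]].

[[market [mountain slate]] [solstice rope]]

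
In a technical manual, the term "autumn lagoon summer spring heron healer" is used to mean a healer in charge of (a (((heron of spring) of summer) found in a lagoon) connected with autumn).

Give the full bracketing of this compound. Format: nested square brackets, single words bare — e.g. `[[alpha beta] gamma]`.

[[autumn [lagoon [summer [spring heron]]]] healer]

At the top level: head "healer"; modifier "autumn lagoon summer spring heron".
Within "autumn lagoon summer spring heron", the head is "heron" (specifically "lagoon summer spring heron") and the modifier is "autumn".
Within "lagoon summer spring heron", the head is "heron" (specifically "summer spring heron") and the modifier is "lagoon".
Within "summer spring heron", the head is "heron" (specifically "spring heron") and the modifier is "summer".
Within "spring heron", the head is "heron" and the modifier is "spring".
Putting it together: [[autumn [lagoon [summer [spring heron]]]] healer].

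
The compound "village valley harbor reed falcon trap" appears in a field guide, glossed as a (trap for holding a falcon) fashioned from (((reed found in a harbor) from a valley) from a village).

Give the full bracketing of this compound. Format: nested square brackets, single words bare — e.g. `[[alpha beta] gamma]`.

[[village [valley [harbor reed]]] [falcon trap]]

The outermost head in the paraphrase is "trap" (specifically "falcon trap"), modified by "village valley harbor reed".
Inside "village valley harbor reed": head "reed" (specifically "valley harbor reed"), modifier "village".
Inside "valley harbor reed": head "reed" (specifically "harbor reed"), modifier "valley".
Inside "harbor reed": head "reed", modifier "harbor".
Inside "falcon trap": head "trap", modifier "falcon".
Assembled: [[village [valley [harbor reed]]] [falcon trap]].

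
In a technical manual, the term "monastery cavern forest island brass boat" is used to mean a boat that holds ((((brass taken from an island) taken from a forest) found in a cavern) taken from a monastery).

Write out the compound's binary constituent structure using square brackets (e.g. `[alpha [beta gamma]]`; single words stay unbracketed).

[[monastery [cavern [forest [island brass]]]] boat]

Overall it is a kind of boat; the modifier is "monastery cavern forest island brass".
Within "monastery cavern forest island brass", the head is "brass" (specifically "cavern forest island brass") and the modifier is "monastery".
Within "cavern forest island brass", the head is "brass" (specifically "forest island brass") and the modifier is "cavern".
Within "forest island brass", the head is "brass" (specifically "island brass") and the modifier is "forest".
Within "island brass", the head is "brass" and the modifier is "island".
Assembled: [[monastery [cavern [forest [island brass]]]] boat].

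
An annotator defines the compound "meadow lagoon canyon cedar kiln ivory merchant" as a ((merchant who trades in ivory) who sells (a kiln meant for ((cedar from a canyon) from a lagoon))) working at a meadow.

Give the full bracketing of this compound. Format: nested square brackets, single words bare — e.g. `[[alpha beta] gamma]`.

Whole compound: head "merchant" (specifically "lagoon canyon cedar kiln ivory merchant"), modifier "meadow".
"lagoon canyon cedar kiln ivory merchant" → head "merchant" (specifically "ivory merchant"), modifier "lagoon canyon cedar kiln".
"lagoon canyon cedar kiln" → head "kiln", modifier "lagoon canyon cedar".
"lagoon canyon cedar" → head "cedar" (specifically "canyon cedar"), modifier "lagoon".
"canyon cedar" → head "cedar", modifier "canyon".
"ivory merchant" → head "merchant", modifier "ivory".
So the structure is [meadow [[[lagoon [canyon cedar]] kiln] [ivory merchant]]].

[meadow [[[lagoon [canyon cedar]] kiln] [ivory merchant]]]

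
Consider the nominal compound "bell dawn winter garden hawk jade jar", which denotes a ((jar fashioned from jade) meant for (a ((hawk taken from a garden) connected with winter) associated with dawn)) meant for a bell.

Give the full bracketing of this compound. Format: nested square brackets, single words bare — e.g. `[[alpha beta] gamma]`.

[bell [[dawn [winter [garden hawk]]] [jade jar]]]

The outermost head in the paraphrase is "jar" (specifically "dawn winter garden hawk jade jar"), modified by "bell".
"dawn winter garden hawk jade jar" → head "jar" (specifically "jade jar"), modifier "dawn winter garden hawk".
"dawn winter garden hawk" → head "hawk" (specifically "winter garden hawk"), modifier "dawn".
"winter garden hawk" → head "hawk" (specifically "garden hawk"), modifier "winter".
"garden hawk" → head "hawk", modifier "garden".
"jade jar" → head "jar", modifier "jade".
So the structure is [bell [[dawn [winter [garden hawk]]] [jade jar]]].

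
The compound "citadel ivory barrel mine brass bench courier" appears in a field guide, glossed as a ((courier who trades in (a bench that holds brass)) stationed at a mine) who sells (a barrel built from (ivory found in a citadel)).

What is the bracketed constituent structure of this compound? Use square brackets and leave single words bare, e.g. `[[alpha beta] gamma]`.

[[[citadel ivory] barrel] [mine [[brass bench] courier]]]

The outermost head in the paraphrase is "courier" (specifically "mine brass bench courier"), modified by "citadel ivory barrel".
Inside "citadel ivory barrel": head "barrel", modifier "citadel ivory".
Inside "citadel ivory": head "ivory", modifier "citadel".
Inside "mine brass bench courier": head "courier" (specifically "brass bench courier"), modifier "mine".
Inside "brass bench courier": head "courier", modifier "brass bench".
Inside "brass bench": head "bench", modifier "brass".
So the structure is [[[citadel ivory] barrel] [mine [[brass bench] courier]]].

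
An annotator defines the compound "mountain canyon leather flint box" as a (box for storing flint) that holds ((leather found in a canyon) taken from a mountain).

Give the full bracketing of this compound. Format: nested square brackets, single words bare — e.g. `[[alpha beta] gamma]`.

Whole compound: head "box" (specifically "flint box"), modifier "mountain canyon leather".
"mountain canyon leather" → head "leather" (specifically "canyon leather"), modifier "mountain".
"canyon leather" → head "leather", modifier "canyon".
"flint box" → head "box", modifier "flint".
Putting it together: [[mountain [canyon leather]] [flint box]].

[[mountain [canyon leather]] [flint box]]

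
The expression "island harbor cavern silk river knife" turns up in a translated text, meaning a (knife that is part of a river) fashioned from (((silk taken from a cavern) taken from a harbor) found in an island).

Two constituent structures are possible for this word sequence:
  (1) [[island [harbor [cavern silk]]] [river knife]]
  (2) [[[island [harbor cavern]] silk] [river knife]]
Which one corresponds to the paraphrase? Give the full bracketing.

The paraphrase's head is the "knife" part ("river knife"); its modifier is "island harbor cavern silk".
That top-level split, carried through the inner groups, gives [[island [harbor [cavern silk]]] [river knife]].

[[island [harbor [cavern silk]]] [river knife]]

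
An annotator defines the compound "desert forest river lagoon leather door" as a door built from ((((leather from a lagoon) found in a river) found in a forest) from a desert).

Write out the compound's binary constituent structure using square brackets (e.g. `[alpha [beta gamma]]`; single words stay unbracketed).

[[desert [forest [river [lagoon leather]]]] door]

Overall it is a kind of door; the modifier is "desert forest river lagoon leather".
"desert forest river lagoon leather" → head "leather" (specifically "forest river lagoon leather"), modifier "desert".
"forest river lagoon leather" → head "leather" (specifically "river lagoon leather"), modifier "forest".
"river lagoon leather" → head "leather" (specifically "lagoon leather"), modifier "river".
"lagoon leather" → head "leather", modifier "lagoon".
Putting it together: [[desert [forest [river [lagoon leather]]]] door].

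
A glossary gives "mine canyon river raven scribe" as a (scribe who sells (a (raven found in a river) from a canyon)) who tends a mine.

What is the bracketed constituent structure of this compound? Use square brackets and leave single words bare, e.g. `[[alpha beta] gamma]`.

The outermost head in the paraphrase is "scribe" (specifically "canyon river raven scribe"), modified by "mine".
Inside "canyon river raven scribe": head "scribe", modifier "canyon river raven".
Inside "canyon river raven": head "raven" (specifically "river raven"), modifier "canyon".
Inside "river raven": head "raven", modifier "river".
Putting it together: [mine [[canyon [river raven]] scribe]].

[mine [[canyon [river raven]] scribe]]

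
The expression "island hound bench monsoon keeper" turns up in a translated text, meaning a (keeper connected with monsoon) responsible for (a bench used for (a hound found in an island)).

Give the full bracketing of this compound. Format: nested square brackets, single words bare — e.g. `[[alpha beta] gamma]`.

[[[island hound] bench] [monsoon keeper]]

The outermost head in the paraphrase is "keeper" (specifically "monsoon keeper"), modified by "island hound bench".
"island hound bench" → head "bench", modifier "island hound".
"island hound" → head "hound", modifier "island".
"monsoon keeper" → head "keeper", modifier "monsoon".
Assembled: [[[island hound] bench] [monsoon keeper]].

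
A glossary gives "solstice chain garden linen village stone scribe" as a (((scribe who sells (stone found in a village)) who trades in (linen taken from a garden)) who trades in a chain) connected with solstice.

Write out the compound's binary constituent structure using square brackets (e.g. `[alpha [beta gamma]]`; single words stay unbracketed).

At the top level: head "scribe" (specifically "chain garden linen village stone scribe"); modifier "solstice".
"chain garden linen village stone scribe" → head "scribe" (specifically "garden linen village stone scribe"), modifier "chain".
"garden linen village stone scribe" → head "scribe" (specifically "village stone scribe"), modifier "garden linen".
"garden linen" → head "linen", modifier "garden".
"village stone scribe" → head "scribe", modifier "village stone".
"village stone" → head "stone", modifier "village".
Putting it together: [solstice [chain [[garden linen] [[village stone] scribe]]]].

[solstice [chain [[garden linen] [[village stone] scribe]]]]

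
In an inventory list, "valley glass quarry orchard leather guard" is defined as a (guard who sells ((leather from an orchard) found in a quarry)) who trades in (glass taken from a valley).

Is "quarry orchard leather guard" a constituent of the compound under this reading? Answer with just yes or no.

yes

The paraphrase groups the words so that "quarry orchard leather guard" is one unit: it corresponds to a single parenthesized sub-phrase.
The full structure is [[valley glass] [[quarry [orchard leather]] guard]], in which [quarry orchard leather guard] is a constituent.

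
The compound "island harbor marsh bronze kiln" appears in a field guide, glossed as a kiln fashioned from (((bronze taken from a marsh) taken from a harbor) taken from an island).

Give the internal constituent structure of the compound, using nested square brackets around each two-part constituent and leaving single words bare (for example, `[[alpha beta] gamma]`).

At the top level: head "kiln"; modifier "island harbor marsh bronze".
Within "island harbor marsh bronze", the head is "bronze" (specifically "harbor marsh bronze") and the modifier is "island".
Within "harbor marsh bronze", the head is "bronze" (specifically "marsh bronze") and the modifier is "harbor".
Within "marsh bronze", the head is "bronze" and the modifier is "marsh".
Assembled: [[island [harbor [marsh bronze]]] kiln].

[[island [harbor [marsh bronze]]] kiln]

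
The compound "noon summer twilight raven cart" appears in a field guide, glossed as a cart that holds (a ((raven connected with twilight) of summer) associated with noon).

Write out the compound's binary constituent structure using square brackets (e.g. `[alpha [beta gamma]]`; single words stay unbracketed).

Overall it is a kind of cart; the modifier is "noon summer twilight raven".
Inside "noon summer twilight raven": head "raven" (specifically "summer twilight raven"), modifier "noon".
Inside "summer twilight raven": head "raven" (specifically "twilight raven"), modifier "summer".
Inside "twilight raven": head "raven", modifier "twilight".
Assembled: [[noon [summer [twilight raven]]] cart].

[[noon [summer [twilight raven]]] cart]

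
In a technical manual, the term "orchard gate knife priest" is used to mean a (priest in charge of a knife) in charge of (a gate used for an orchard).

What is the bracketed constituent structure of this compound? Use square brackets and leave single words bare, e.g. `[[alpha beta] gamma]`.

Whole compound: head "priest" (specifically "knife priest"), modifier "orchard gate".
"orchard gate" → head "gate", modifier "orchard".
"knife priest" → head "priest", modifier "knife".
Assembled: [[orchard gate] [knife priest]].

[[orchard gate] [knife priest]]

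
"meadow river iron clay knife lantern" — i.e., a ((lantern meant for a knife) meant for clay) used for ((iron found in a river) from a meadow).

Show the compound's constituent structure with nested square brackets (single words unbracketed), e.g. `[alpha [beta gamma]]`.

[[meadow [river iron]] [clay [knife lantern]]]

Whole compound: head "lantern" (specifically "clay knife lantern"), modifier "meadow river iron".
Within "meadow river iron", the head is "iron" (specifically "river iron") and the modifier is "meadow".
Within "river iron", the head is "iron" and the modifier is "river".
Within "clay knife lantern", the head is "lantern" (specifically "knife lantern") and the modifier is "clay".
Within "knife lantern", the head is "lantern" and the modifier is "knife".
Putting it together: [[meadow [river iron]] [clay [knife lantern]]].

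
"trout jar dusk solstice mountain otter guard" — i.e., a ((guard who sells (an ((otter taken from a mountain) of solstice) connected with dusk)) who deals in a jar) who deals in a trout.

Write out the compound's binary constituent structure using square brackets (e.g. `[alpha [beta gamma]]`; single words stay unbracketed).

[trout [jar [[dusk [solstice [mountain otter]]] guard]]]

At the top level: head "guard" (specifically "jar dusk solstice mountain otter guard"); modifier "trout".
Inside "jar dusk solstice mountain otter guard": head "guard" (specifically "dusk solstice mountain otter guard"), modifier "jar".
Inside "dusk solstice mountain otter guard": head "guard", modifier "dusk solstice mountain otter".
Inside "dusk solstice mountain otter": head "otter" (specifically "solstice mountain otter"), modifier "dusk".
Inside "solstice mountain otter": head "otter" (specifically "mountain otter"), modifier "solstice".
Inside "mountain otter": head "otter", modifier "mountain".
Assembled: [trout [jar [[dusk [solstice [mountain otter]]] guard]]].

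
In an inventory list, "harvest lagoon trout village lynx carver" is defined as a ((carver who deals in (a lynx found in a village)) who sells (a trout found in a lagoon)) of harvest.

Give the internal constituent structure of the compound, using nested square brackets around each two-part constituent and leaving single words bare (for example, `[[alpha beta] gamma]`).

[harvest [[lagoon trout] [[village lynx] carver]]]

At the top level: head "carver" (specifically "lagoon trout village lynx carver"); modifier "harvest".
Inside "lagoon trout village lynx carver": head "carver" (specifically "village lynx carver"), modifier "lagoon trout".
Inside "lagoon trout": head "trout", modifier "lagoon".
Inside "village lynx carver": head "carver", modifier "village lynx".
Inside "village lynx": head "lynx", modifier "village".
Putting it together: [harvest [[lagoon trout] [[village lynx] carver]]].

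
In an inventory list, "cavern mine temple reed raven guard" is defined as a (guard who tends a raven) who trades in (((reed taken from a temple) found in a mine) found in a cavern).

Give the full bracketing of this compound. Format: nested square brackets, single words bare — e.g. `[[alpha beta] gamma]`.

Whole compound: head "guard" (specifically "raven guard"), modifier "cavern mine temple reed".
Within "cavern mine temple reed", the head is "reed" (specifically "mine temple reed") and the modifier is "cavern".
Within "mine temple reed", the head is "reed" (specifically "temple reed") and the modifier is "mine".
Within "temple reed", the head is "reed" and the modifier is "temple".
Within "raven guard", the head is "guard" and the modifier is "raven".
So the structure is [[cavern [mine [temple reed]]] [raven guard]].

[[cavern [mine [temple reed]]] [raven guard]]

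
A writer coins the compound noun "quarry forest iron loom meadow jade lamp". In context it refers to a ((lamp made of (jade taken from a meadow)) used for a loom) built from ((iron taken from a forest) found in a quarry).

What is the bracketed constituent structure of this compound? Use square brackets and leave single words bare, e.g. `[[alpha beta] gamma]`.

[[quarry [forest iron]] [loom [[meadow jade] lamp]]]

Whole compound: head "lamp" (specifically "loom meadow jade lamp"), modifier "quarry forest iron".
"quarry forest iron" → head "iron" (specifically "forest iron"), modifier "quarry".
"forest iron" → head "iron", modifier "forest".
"loom meadow jade lamp" → head "lamp" (specifically "meadow jade lamp"), modifier "loom".
"meadow jade lamp" → head "lamp", modifier "meadow jade".
"meadow jade" → head "jade", modifier "meadow".
Putting it together: [[quarry [forest iron]] [loom [[meadow jade] lamp]]].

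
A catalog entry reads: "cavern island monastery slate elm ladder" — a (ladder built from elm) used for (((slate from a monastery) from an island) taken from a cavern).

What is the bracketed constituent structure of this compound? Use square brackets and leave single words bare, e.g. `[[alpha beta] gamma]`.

Overall it is a kind of ladder (specifically "elm ladder"); the modifier is "cavern island monastery slate".
Within "cavern island monastery slate", the head is "slate" (specifically "island monastery slate") and the modifier is "cavern".
Within "island monastery slate", the head is "slate" (specifically "monastery slate") and the modifier is "island".
Within "monastery slate", the head is "slate" and the modifier is "monastery".
Within "elm ladder", the head is "ladder" and the modifier is "elm".
Assembled: [[cavern [island [monastery slate]]] [elm ladder]].

[[cavern [island [monastery slate]]] [elm ladder]]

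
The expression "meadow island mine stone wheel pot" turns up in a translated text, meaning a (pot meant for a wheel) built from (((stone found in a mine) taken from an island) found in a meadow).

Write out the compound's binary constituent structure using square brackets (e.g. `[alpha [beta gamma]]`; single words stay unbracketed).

[[meadow [island [mine stone]]] [wheel pot]]

Overall it is a kind of pot (specifically "wheel pot"); the modifier is "meadow island mine stone".
"meadow island mine stone" → head "stone" (specifically "island mine stone"), modifier "meadow".
"island mine stone" → head "stone" (specifically "mine stone"), modifier "island".
"mine stone" → head "stone", modifier "mine".
"wheel pot" → head "pot", modifier "wheel".
Assembled: [[meadow [island [mine stone]]] [wheel pot]].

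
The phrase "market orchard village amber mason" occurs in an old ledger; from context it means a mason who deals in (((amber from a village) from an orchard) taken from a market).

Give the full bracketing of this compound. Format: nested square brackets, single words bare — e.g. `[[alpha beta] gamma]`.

At the top level: head "mason"; modifier "market orchard village amber".
Inside "market orchard village amber": head "amber" (specifically "orchard village amber"), modifier "market".
Inside "orchard village amber": head "amber" (specifically "village amber"), modifier "orchard".
Inside "village amber": head "amber", modifier "village".
Assembled: [[market [orchard [village amber]]] mason].

[[market [orchard [village amber]]] mason]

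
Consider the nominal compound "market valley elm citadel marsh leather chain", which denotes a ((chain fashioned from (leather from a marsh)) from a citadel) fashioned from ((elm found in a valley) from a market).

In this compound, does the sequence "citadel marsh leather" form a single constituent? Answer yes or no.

no

The top-level split is [market valley elm] [citadel marsh leather chain]; the full structure is [[market [valley elm]] [citadel [[marsh leather] chain]]].
"citadel marsh leather" straddles a constituent boundary, so it is not a single unit.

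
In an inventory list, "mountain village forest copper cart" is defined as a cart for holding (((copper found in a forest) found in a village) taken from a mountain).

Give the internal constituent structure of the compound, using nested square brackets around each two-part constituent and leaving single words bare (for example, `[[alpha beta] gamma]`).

The outermost head in the paraphrase is "cart", modified by "mountain village forest copper".
Within "mountain village forest copper", the head is "copper" (specifically "village forest copper") and the modifier is "mountain".
Within "village forest copper", the head is "copper" (specifically "forest copper") and the modifier is "village".
Within "forest copper", the head is "copper" and the modifier is "forest".
Assembled: [[mountain [village [forest copper]]] cart].

[[mountain [village [forest copper]]] cart]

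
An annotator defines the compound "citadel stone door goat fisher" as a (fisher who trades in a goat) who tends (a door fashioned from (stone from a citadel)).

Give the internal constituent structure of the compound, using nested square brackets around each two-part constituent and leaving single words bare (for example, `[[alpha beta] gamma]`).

[[[citadel stone] door] [goat fisher]]

At the top level: head "fisher" (specifically "goat fisher"); modifier "citadel stone door".
Within "citadel stone door", the head is "door" and the modifier is "citadel stone".
Within "citadel stone", the head is "stone" and the modifier is "citadel".
Within "goat fisher", the head is "fisher" and the modifier is "goat".
So the structure is [[[citadel stone] door] [goat fisher]].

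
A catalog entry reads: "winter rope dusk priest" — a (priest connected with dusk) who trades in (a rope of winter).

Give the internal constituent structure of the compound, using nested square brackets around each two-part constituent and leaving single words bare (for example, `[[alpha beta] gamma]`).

[[winter rope] [dusk priest]]

Overall it is a kind of priest (specifically "dusk priest"); the modifier is "winter rope".
"winter rope" → head "rope", modifier "winter".
"dusk priest" → head "priest", modifier "dusk".
Assembled: [[winter rope] [dusk priest]].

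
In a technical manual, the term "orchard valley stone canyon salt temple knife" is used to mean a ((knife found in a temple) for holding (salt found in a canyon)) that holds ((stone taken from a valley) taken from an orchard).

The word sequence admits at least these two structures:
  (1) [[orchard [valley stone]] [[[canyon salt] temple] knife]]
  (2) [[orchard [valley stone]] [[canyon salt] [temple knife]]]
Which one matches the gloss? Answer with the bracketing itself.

[[orchard [valley stone]] [[canyon salt] [temple knife]]]

The paraphrase's head is the "knife" part ("canyon salt temple knife"); its modifier is "orchard valley stone".
That top-level split, carried through the inner groups, gives [[orchard [valley stone]] [[canyon salt] [temple knife]]].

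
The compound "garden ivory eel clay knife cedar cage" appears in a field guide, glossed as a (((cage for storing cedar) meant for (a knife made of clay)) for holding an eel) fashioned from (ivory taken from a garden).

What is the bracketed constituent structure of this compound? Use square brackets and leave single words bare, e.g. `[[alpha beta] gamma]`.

[[garden ivory] [eel [[clay knife] [cedar cage]]]]

Whole compound: head "cage" (specifically "eel clay knife cedar cage"), modifier "garden ivory".
"garden ivory" → head "ivory", modifier "garden".
"eel clay knife cedar cage" → head "cage" (specifically "clay knife cedar cage"), modifier "eel".
"clay knife cedar cage" → head "cage" (specifically "cedar cage"), modifier "clay knife".
"clay knife" → head "knife", modifier "clay".
"cedar cage" → head "cage", modifier "cedar".
So the structure is [[garden ivory] [eel [[clay knife] [cedar cage]]]].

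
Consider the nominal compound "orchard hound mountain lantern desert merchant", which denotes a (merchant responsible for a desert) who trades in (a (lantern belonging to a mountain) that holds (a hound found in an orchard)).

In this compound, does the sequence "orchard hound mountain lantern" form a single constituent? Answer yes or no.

yes

The paraphrase groups the words so that "orchard hound mountain lantern" is one unit: it corresponds to a single parenthesized sub-phrase.
The full structure is [[[orchard hound] [mountain lantern]] [desert merchant]], in which [orchard hound mountain lantern] is a constituent.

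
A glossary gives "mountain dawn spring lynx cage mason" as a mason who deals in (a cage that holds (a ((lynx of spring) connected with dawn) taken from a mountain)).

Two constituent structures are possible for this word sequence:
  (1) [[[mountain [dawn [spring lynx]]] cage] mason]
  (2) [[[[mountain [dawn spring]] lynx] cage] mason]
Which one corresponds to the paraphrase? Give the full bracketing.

[[[mountain [dawn [spring lynx]]] cage] mason]

The paraphrase's head is the "mason" part ("mason"); its modifier is "mountain dawn spring lynx cage".
That top-level split, carried through the inner groups, gives [[[mountain [dawn [spring lynx]]] cage] mason].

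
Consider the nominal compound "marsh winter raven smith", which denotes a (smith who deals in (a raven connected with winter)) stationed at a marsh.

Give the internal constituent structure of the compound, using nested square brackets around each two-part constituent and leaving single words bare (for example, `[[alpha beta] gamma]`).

Whole compound: head "smith" (specifically "winter raven smith"), modifier "marsh".
Within "winter raven smith", the head is "smith" and the modifier is "winter raven".
Within "winter raven", the head is "raven" and the modifier is "winter".
Assembled: [marsh [[winter raven] smith]].

[marsh [[winter raven] smith]]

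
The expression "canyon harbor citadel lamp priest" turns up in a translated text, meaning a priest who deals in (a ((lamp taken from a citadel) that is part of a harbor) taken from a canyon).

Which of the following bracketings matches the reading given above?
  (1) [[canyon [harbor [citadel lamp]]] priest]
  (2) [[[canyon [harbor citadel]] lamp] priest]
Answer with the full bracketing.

The paraphrase's head is the "priest" part ("priest"); its modifier is "canyon harbor citadel lamp".
That top-level split, carried through the inner groups, gives [[canyon [harbor [citadel lamp]]] priest].

[[canyon [harbor [citadel lamp]]] priest]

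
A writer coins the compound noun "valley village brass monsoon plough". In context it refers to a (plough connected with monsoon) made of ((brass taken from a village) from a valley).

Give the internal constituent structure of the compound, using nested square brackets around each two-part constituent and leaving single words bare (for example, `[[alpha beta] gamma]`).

[[valley [village brass]] [monsoon plough]]

At the top level: head "plough" (specifically "monsoon plough"); modifier "valley village brass".
Within "valley village brass", the head is "brass" (specifically "village brass") and the modifier is "valley".
Within "village brass", the head is "brass" and the modifier is "village".
Within "monsoon plough", the head is "plough" and the modifier is "monsoon".
So the structure is [[valley [village brass]] [monsoon plough]].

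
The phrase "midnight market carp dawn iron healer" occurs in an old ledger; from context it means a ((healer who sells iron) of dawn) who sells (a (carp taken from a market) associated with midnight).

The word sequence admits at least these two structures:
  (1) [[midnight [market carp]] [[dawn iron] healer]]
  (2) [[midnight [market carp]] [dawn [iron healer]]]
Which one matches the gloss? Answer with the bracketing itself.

The paraphrase's head is the "healer" part ("dawn iron healer"); its modifier is "midnight market carp".
That top-level split, carried through the inner groups, gives [[midnight [market carp]] [dawn [iron healer]]].

[[midnight [market carp]] [dawn [iron healer]]]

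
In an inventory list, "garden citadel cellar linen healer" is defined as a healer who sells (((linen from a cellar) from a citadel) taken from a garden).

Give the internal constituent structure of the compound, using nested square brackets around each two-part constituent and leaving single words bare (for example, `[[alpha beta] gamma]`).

At the top level: head "healer"; modifier "garden citadel cellar linen".
Inside "garden citadel cellar linen": head "linen" (specifically "citadel cellar linen"), modifier "garden".
Inside "citadel cellar linen": head "linen" (specifically "cellar linen"), modifier "citadel".
Inside "cellar linen": head "linen", modifier "cellar".
Assembled: [[garden [citadel [cellar linen]]] healer].

[[garden [citadel [cellar linen]]] healer]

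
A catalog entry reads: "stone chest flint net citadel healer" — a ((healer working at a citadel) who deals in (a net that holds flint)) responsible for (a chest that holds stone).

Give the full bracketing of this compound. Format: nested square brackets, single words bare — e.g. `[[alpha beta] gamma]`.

Overall it is a kind of healer (specifically "flint net citadel healer"); the modifier is "stone chest".
Within "stone chest", the head is "chest" and the modifier is "stone".
Within "flint net citadel healer", the head is "healer" (specifically "citadel healer") and the modifier is "flint net".
Within "flint net", the head is "net" and the modifier is "flint".
Within "citadel healer", the head is "healer" and the modifier is "citadel".
Assembled: [[stone chest] [[flint net] [citadel healer]]].

[[stone chest] [[flint net] [citadel healer]]]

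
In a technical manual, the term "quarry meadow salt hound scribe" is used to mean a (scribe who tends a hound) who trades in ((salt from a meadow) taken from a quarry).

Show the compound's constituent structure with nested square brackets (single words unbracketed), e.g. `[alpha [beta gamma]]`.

[[quarry [meadow salt]] [hound scribe]]

At the top level: head "scribe" (specifically "hound scribe"); modifier "quarry meadow salt".
Inside "quarry meadow salt": head "salt" (specifically "meadow salt"), modifier "quarry".
Inside "meadow salt": head "salt", modifier "meadow".
Inside "hound scribe": head "scribe", modifier "hound".
So the structure is [[quarry [meadow salt]] [hound scribe]].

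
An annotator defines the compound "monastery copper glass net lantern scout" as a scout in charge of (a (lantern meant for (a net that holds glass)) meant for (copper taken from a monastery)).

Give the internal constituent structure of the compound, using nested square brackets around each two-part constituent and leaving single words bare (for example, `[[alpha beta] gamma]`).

[[[monastery copper] [[glass net] lantern]] scout]

Whole compound: head "scout", modifier "monastery copper glass net lantern".
Inside "monastery copper glass net lantern": head "lantern" (specifically "glass net lantern"), modifier "monastery copper".
Inside "monastery copper": head "copper", modifier "monastery".
Inside "glass net lantern": head "lantern", modifier "glass net".
Inside "glass net": head "net", modifier "glass".
So the structure is [[[monastery copper] [[glass net] lantern]] scout].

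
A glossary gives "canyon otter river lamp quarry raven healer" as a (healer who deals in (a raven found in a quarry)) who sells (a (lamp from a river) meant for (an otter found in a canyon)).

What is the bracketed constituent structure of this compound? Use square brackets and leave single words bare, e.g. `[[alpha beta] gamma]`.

[[[canyon otter] [river lamp]] [[quarry raven] healer]]

Whole compound: head "healer" (specifically "quarry raven healer"), modifier "canyon otter river lamp".
Within "canyon otter river lamp", the head is "lamp" (specifically "river lamp") and the modifier is "canyon otter".
Within "canyon otter", the head is "otter" and the modifier is "canyon".
Within "river lamp", the head is "lamp" and the modifier is "river".
Within "quarry raven healer", the head is "healer" and the modifier is "quarry raven".
Within "quarry raven", the head is "raven" and the modifier is "quarry".
Assembled: [[[canyon otter] [river lamp]] [[quarry raven] healer]].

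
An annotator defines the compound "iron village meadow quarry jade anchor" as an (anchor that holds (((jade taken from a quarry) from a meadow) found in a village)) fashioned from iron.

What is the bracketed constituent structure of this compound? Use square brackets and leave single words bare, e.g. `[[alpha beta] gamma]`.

The outermost head in the paraphrase is "anchor" (specifically "village meadow quarry jade anchor"), modified by "iron".
Within "village meadow quarry jade anchor", the head is "anchor" and the modifier is "village meadow quarry jade".
Within "village meadow quarry jade", the head is "jade" (specifically "meadow quarry jade") and the modifier is "village".
Within "meadow quarry jade", the head is "jade" (specifically "quarry jade") and the modifier is "meadow".
Within "quarry jade", the head is "jade" and the modifier is "quarry".
Assembled: [iron [[village [meadow [quarry jade]]] anchor]].

[iron [[village [meadow [quarry jade]]] anchor]]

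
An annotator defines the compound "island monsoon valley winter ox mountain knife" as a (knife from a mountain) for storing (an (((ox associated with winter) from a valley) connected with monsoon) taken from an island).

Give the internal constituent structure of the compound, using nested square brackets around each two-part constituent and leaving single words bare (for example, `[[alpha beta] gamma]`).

[[island [monsoon [valley [winter ox]]]] [mountain knife]]

Whole compound: head "knife" (specifically "mountain knife"), modifier "island monsoon valley winter ox".
Inside "island monsoon valley winter ox": head "ox" (specifically "monsoon valley winter ox"), modifier "island".
Inside "monsoon valley winter ox": head "ox" (specifically "valley winter ox"), modifier "monsoon".
Inside "valley winter ox": head "ox" (specifically "winter ox"), modifier "valley".
Inside "winter ox": head "ox", modifier "winter".
Inside "mountain knife": head "knife", modifier "mountain".
Putting it together: [[island [monsoon [valley [winter ox]]]] [mountain knife]].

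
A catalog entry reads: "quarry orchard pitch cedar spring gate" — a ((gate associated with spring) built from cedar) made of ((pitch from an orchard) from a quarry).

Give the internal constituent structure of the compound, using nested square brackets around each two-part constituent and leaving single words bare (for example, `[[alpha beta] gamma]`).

[[quarry [orchard pitch]] [cedar [spring gate]]]

The outermost head in the paraphrase is "gate" (specifically "cedar spring gate"), modified by "quarry orchard pitch".
Within "quarry orchard pitch", the head is "pitch" (specifically "orchard pitch") and the modifier is "quarry".
Within "orchard pitch", the head is "pitch" and the modifier is "orchard".
Within "cedar spring gate", the head is "gate" (specifically "spring gate") and the modifier is "cedar".
Within "spring gate", the head is "gate" and the modifier is "spring".
Putting it together: [[quarry [orchard pitch]] [cedar [spring gate]]].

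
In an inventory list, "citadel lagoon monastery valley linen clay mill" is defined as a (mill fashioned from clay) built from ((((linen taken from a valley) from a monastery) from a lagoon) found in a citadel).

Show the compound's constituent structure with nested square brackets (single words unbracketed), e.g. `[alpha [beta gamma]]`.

At the top level: head "mill" (specifically "clay mill"); modifier "citadel lagoon monastery valley linen".
Within "citadel lagoon monastery valley linen", the head is "linen" (specifically "lagoon monastery valley linen") and the modifier is "citadel".
Within "lagoon monastery valley linen", the head is "linen" (specifically "monastery valley linen") and the modifier is "lagoon".
Within "monastery valley linen", the head is "linen" (specifically "valley linen") and the modifier is "monastery".
Within "valley linen", the head is "linen" and the modifier is "valley".
Within "clay mill", the head is "mill" and the modifier is "clay".
So the structure is [[citadel [lagoon [monastery [valley linen]]]] [clay mill]].

[[citadel [lagoon [monastery [valley linen]]]] [clay mill]]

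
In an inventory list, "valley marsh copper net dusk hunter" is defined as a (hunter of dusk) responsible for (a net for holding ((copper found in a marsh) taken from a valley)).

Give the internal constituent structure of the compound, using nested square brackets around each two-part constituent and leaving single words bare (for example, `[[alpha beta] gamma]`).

Whole compound: head "hunter" (specifically "dusk hunter"), modifier "valley marsh copper net".
Inside "valley marsh copper net": head "net", modifier "valley marsh copper".
Inside "valley marsh copper": head "copper" (specifically "marsh copper"), modifier "valley".
Inside "marsh copper": head "copper", modifier "marsh".
Inside "dusk hunter": head "hunter", modifier "dusk".
So the structure is [[[valley [marsh copper]] net] [dusk hunter]].

[[[valley [marsh copper]] net] [dusk hunter]]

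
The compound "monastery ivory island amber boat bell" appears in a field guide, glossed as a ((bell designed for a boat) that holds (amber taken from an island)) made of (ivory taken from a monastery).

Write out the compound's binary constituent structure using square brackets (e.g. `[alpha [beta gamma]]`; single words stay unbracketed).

The outermost head in the paraphrase is "bell" (specifically "island amber boat bell"), modified by "monastery ivory".
Inside "monastery ivory": head "ivory", modifier "monastery".
Inside "island amber boat bell": head "bell" (specifically "boat bell"), modifier "island amber".
Inside "island amber": head "amber", modifier "island".
Inside "boat bell": head "bell", modifier "boat".
Assembled: [[monastery ivory] [[island amber] [boat bell]]].

[[monastery ivory] [[island amber] [boat bell]]]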